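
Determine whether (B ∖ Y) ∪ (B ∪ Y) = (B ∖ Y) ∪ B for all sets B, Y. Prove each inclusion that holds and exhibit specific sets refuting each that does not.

(⟹) This inclusion fails. Take B = ∅, Y = {1}; then 1 ∈ (B ∖ Y) ∪ (B ∪ Y) but 1 ∉ (B ∖ Y) ∪ B.

(⟸) Let x ∈ (B ∖ Y) ∪ B. Then either x ∈ B and x ∉ Y; or x ∈ B ∩ Y. In each case x ∈ (B ∖ Y) ∪ (B ∪ Y), so (B ∖ Y) ∪ B ⊆ (B ∖ Y) ∪ (B ∪ Y).

The sets are not equal: only the reverse inclusion holds.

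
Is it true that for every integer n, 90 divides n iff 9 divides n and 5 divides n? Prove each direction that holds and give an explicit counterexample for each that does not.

Only the forward implication holds.

(⇒) If 90 ∣ n, write n = 90q. Since 90 = 10·9, n = 9·(10q), so 9 ∣ n; and since 90 = 18·5, n = 5·(18q), so 5 ∣ n.

(⇐) This fails: take n = 45. Both 9 ∣ 45 and 5 ∣ 45, yet 45 is not a multiple of 90 (since 45 = 0·90 + 45), so 90 ∤ 45.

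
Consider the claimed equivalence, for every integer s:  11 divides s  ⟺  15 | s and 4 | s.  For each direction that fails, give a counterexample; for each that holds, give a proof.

(⇒) fails and (⇐) fails.

[⇒] This fails: take s = 11. Certainly 11 ∣ 11, but 15 ∤ 11.

[⇐] This fails: take s = 60. Both 15 ∣ 60 and 4 ∣ 60, yet 60 is not a multiple of 11 (since 60 = 5·11 + 5), so 11 ∤ 60.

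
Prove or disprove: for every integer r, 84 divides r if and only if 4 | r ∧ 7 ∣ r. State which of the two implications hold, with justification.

The forward direction holds; the converse fails.

(→) If 84 ∣ r, write r = 84q. Since 84 = 21·4, r = 4·(21q), so 4 ∣ r; and since 84 = 12·7, r = 7·(12q), so 7 ∣ r.

(←) This fails: take r = 28. Both 4 ∣ 28 and 7 ∣ 28, yet 28 is not a multiple of 84 (since 28 = 0·84 + 28), so 84 ∤ 28.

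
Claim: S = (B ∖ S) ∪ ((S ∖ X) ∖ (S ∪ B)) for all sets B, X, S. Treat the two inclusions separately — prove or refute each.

(⊆) This inclusion fails. Take B = ∅, X = ∅, S = {1}; then 1 ∈ S but 1 ∉ (B ∖ S) ∪ ((S ∖ X) ∖ (S ∪ B)).

(⊇) This inclusion fails. Take B = {1}, X = ∅, S = ∅; then 1 ∈ (B ∖ S) ∪ ((S ∖ X) ∖ (S ∪ B)) but 1 ∉ S.

Both inclusions fail.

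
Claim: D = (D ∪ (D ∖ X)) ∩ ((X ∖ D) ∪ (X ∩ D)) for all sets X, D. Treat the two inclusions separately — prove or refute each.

(⊇) Let x ∈ (D ∪ (D ∖ X)) ∩ ((X ∖ D) ∪ (X ∩ D)). Then x ∈ X ∩ D, from which x ∈ D.

(⊆) This inclusion fails. Take X = ∅, D = {1}; then 1 ∈ D but 1 ∉ (D ∪ (D ∖ X)) ∩ ((X ∖ D) ∪ (X ∩ D)).

The sets are not equal: only the reverse inclusion holds.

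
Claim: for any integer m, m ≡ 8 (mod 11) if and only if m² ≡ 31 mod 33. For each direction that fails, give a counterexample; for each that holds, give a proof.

Forward direction. This fails: take m = 30. Then 30 ≡ 8 (mod 11), but 30² = 900 ≡ 9 (mod 33), not 31.

Converse. This fails: take m = 14. Then 14² = 196 ≡ 31 (mod 33), yet 14 ≡ 3 (mod 11), not 8.

(⇒) fails and (⇐) fails.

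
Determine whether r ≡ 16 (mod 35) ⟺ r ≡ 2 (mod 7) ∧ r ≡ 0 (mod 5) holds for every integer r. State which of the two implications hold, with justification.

Forward direction. This fails: r = 16 gives 16 ≡ 16 (mod 35) but 16 ≡ 1 (mod 5), so the conjunction on the right does not hold.

Converse. This fails: r = 30 satisfies both congruences on the right (30 ≡ 2 mod 7 and 30 ≡ 0 mod 5) yet 30 ≡ 30 (mod 35), not 16.

(⇒) fails and (⇐) fails.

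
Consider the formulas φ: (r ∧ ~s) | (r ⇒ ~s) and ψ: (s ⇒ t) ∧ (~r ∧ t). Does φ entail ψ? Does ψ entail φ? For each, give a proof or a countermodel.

Only the reverse direction holds.

(⟹) This fails. Under s = F, t = F, r = F, the left side is true but the right side is false.

(⟸) Assume the antecedent. If s is true, the antecedent forces (s = T, t = T, r = F), and (r ∧ ~s) | (r ⇒ ~s) holds there. If s is false, (r ∧ ~s) | (r ⇒ ~s) reduces to true regardless of the other variables. Either way (r ∧ ~s) | (r ⇒ ~s) holds.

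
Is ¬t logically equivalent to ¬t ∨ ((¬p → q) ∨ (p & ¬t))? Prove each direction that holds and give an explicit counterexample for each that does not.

(⟹) Assume the antecedent. If p is true, ¬t ∨ ((¬p → q) ∨ (p & ¬t)) reduces to true regardless of the other variables. If p is false, the antecedent forces (p = F, q = F, t = F) or (p = F, q = T, t = F), and ¬t ∨ ((¬p → q) ∨ (p & ¬t)) holds there. Either way ¬t ∨ ((¬p → q) ∨ (p & ¬t)) holds.

(⟸) This fails. Under p = T, q = F, t = T, the left side is false but the right side is true.

Not equivalent: only (⇒) holds.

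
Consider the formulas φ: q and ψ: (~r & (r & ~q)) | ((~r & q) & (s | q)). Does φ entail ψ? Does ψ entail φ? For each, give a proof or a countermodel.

The forward direction fails; the converse holds.

(⇒) This fails. Under s = F, r = T, q = T, the left side is true but the right side is false.

(⇐) Assume the antecedent. If s is true, the antecedent forces (s = T, r = F, q = T), and q holds there. If s is false, the antecedent forces (s = F, r = F, q = T), and q holds there. Either way q holds.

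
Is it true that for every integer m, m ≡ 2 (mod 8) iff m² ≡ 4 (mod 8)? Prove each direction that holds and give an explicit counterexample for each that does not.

[⇒] Suppose m ≡ 2 (mod 8). Write m = 8j + 2. Then (8j + 2)² = 64j² + 32j + 4 = 8(8j² + 4j) + 4, so m² ≡ 4 (mod 8).

[⇐] This fails: take m = 6. Then 6² = 36 ≡ 4 (mod 8), yet 6 ≡ 6 (mod 8), not 2.

Only the forward implication holds.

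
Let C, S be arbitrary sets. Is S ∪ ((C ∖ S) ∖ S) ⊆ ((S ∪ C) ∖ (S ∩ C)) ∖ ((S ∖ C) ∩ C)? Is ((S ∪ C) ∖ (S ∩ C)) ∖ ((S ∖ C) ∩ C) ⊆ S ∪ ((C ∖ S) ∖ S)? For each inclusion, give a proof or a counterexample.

The sets are not equal: only the reverse inclusion holds.

Forward inclusion. This inclusion fails. Take C = {1}, S = {1}; then 1 ∈ S ∪ ((C ∖ S) ∖ S) but 1 ∉ ((S ∪ C) ∖ (S ∩ C)) ∖ ((S ∖ C) ∩ C).

Reverse inclusion. Let x ∈ ((S ∪ C) ∖ (S ∩ C)) ∖ ((S ∖ C) ∩ C). Then either x ∈ C and x ∉ S; or x ∈ S and x ∉ C. In each case x ∈ S ∪ ((C ∖ S) ∖ S), so ((S ∪ C) ∖ (S ∩ C)) ∖ ((S ∖ C) ∩ C) ⊆ S ∪ ((C ∖ S) ∖ S).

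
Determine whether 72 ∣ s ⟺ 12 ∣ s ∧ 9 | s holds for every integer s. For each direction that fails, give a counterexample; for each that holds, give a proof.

The forward direction holds; the converse fails.

(⟹) If 72 ∣ s, write s = 72q. Since 72 = 6·12, s = 12·(6q), so 12 ∣ s; and since 72 = 8·9, s = 9·(8q), so 9 ∣ s.

(⟸) This fails: take s = 36. Both 12 ∣ 36 and 9 ∣ 36, yet 36 is not a multiple of 72 (since 36 = 0·72 + 36), so 72 ∤ 36.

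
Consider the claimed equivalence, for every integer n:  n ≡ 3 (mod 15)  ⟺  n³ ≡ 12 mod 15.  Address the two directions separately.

[⇒] Suppose n ≡ 3 (mod 15). Write n = 15j + 3. Then (15j + 3)³ = 3375j³ + 2025j² + 405j + 27 = 15(225j³ + 135j² + 27j + 1) + 12, so n³ ≡ 12 (mod 15).

[⇐] Conversely, suppose n³ ≡ 12 (mod 15). The only residue r in {0, …, 14} with r³ ≡ 12 (mod 15) is r = 3, so n ≡ 3 (mod 15).

Both directions hold; the statement is true.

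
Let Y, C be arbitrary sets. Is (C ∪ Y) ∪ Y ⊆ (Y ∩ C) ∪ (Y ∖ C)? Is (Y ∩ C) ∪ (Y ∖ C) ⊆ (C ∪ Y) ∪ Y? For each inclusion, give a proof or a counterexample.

Forward inclusion. This inclusion fails. Take Y = ∅, C = {1}; then 1 ∈ (C ∪ Y) ∪ Y but 1 ∉ (Y ∩ C) ∪ (Y ∖ C).

Reverse inclusion. Let x ∈ (Y ∩ C) ∪ (Y ∖ C). Then either x ∈ Y and x ∉ C; or x ∈ Y ∩ C. In each case x ∈ (C ∪ Y) ∪ Y, so (Y ∩ C) ∪ (Y ∖ C) ⊆ (C ∪ Y) ∪ Y.

Only the reverse inclusion holds.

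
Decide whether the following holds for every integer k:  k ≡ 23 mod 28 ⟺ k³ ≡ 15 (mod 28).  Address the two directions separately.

(→) Suppose k ≡ 23 mod 28. Write k = 28j + 23. Then (28j + 23)³ = 21952j³ + 54096j² + 44436j + 12167 = 28(784j³ + 1932j² + 1587j + 434) + 15, so k³ ≡ 15 (mod 28).

(←) This fails: take k = 11. Then 11³ = 1331 ≡ 15 (mod 28), yet 11 ≡ 11 (mod 28), not 23.

(⇒) holds; (⇐) fails.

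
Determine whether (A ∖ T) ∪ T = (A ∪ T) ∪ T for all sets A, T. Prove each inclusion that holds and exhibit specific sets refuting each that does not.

(⟹) Let x ∈ (A ∖ T) ∪ T. Then either x ∈ A and x ∉ T; or x ∈ T and x ∉ A; or x ∈ A ∩ T. In each case x ∈ (A ∪ T) ∪ T, so (A ∖ T) ∪ T ⊆ (A ∪ T) ∪ T.

(⟸) Let x ∈ (A ∪ T) ∪ T. Then either x ∈ A and x ∉ T; or x ∈ T and x ∉ A; or x ∈ A ∩ T. In each case x ∈ (A ∖ T) ∪ T, so (A ∪ T) ∪ T ⊆ (A ∖ T) ∪ T.

Both inclusions hold; the sets are equal.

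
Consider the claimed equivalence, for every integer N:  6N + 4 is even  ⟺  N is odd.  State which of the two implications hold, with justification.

Forward direction. This fails: take N = 2. Then 6N + 4 = 16, which is even, yet N = 2 is even, not odd.

Converse. Suppose N is odd. Since 6 is even, 6N is even for every N, so 6N + 4 has the same parity as 4, which is even. Hence 6N + 4 is even.

(⇒) fails; (⇐) holds.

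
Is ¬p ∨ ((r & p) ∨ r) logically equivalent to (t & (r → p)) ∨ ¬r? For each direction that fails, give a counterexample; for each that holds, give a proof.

(⇒) This fails. Under r = T, t = F, p = F, the left side is true but the right side is false.

(⇐) This fails. Under r = F, t = F, p = T, the left side is false but the right side is true.

Neither implication holds.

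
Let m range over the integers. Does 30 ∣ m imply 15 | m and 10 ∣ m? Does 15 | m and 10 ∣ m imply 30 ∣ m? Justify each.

(⇒) If 30 ∣ m, write m = 30q. Since 30 = 2·15, m = 15·(2q), so 15 ∣ m; and since 30 = 3·10, m = 10·(3q), so 10 ∣ m.

(⇐) Suppose 15 ∣ m and 10 ∣ m. Any common multiple of 15 and 10 is a multiple of their lcm; here lcm(15, 10) = 15·10/gcd(15, 10) = 150/5 = 30, so 30 ∣ m.

Both directions hold.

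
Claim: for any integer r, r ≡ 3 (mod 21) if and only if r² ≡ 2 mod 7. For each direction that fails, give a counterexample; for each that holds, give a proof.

Only the forward implication holds.

[⇒] Suppose r ≡ 3 (mod 21). Then r² ≡ 3² = 9 (mod 21), and since 7 ∣ 21, also r² ≡ 2 (mod 7).

[⇐] This fails: take r = 4. Then 4² = 16 ≡ 2 (mod 7), yet 4 ≡ 4 (mod 21), not 3.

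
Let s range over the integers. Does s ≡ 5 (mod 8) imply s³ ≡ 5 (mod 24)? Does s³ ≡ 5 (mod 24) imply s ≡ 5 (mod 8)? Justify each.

[⇒] This fails: take s = 13. Then 13 ≡ 5 (mod 8), but 13³ = 2197 ≡ 13 (mod 24), not 5.

[⇐] Conversely, the residues r modulo 24 with r³ ≡ 5 (mod 24) are exactly {5}, and each is ≡ 5 (mod 8).

Not equivalent: only (⇐) holds.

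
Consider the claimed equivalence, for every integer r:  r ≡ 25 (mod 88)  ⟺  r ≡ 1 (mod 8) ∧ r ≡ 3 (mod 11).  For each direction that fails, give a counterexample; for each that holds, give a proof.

Both implications hold.

(⇐) If r ≡ 1 (mod 8) and r ≡ 3 (mod 11), then by the Chinese remainder theorem r ≡ 25 (mod 88). This is exactly r ≡ 25 (mod 88).

(⇒) Suppose r ≡ 25 (mod 88); write r = 88j + 25. Since 8 ∣ 88, reducing mod 8 gives r ≡ 25 ≡ 1 (mod 8); since 11 ∣ 88, reducing mod 11 gives r ≡ 25 ≡ 3 (mod 11).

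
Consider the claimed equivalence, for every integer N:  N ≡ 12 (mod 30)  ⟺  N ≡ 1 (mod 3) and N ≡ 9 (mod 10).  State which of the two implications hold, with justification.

Forward direction. This fails: N = 12 gives 12 ≡ 12 (mod 30) but 12 ≡ 0 (mod 3), so the conjunction on the right does not hold.

Converse. This fails: N = 19 satisfies both congruences on the right (19 ≡ 1 mod 3 and 19 ≡ 9 mod 10) yet 19 ≡ 19 (mod 30), not 12.

Both directions fail.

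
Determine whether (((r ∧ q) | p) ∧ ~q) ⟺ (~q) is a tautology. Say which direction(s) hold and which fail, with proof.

The forward direction holds; the converse fails.

Forward direction. Assume the antecedent. If q is true, the antecedent cannot hold. If q is false, ~q reduces to true regardless of the other variables. Either way ~q holds.

Converse. This fails. Under q = F, p = F, r = F, the left side is false but the right side is true.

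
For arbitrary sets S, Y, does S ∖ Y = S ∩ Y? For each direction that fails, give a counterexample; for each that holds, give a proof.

Both inclusions fail.

(⟹) This inclusion fails. Take S = {1}, Y = ∅; then 1 ∈ S ∖ Y but 1 ∉ S ∩ Y.

(⟸) This inclusion fails. Take S = {1}, Y = {1}; then 1 ∈ S ∩ Y but 1 ∉ S ∖ Y.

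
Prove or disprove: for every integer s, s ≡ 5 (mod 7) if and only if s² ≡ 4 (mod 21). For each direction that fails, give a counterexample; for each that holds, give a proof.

Neither direction holds.

(⇒) This fails: take s = 12. Then 12 ≡ 5 (mod 7), but 12² = 144 ≡ 18 (mod 21), not 4.

(⇐) This fails: take s = 2. Then 2² = 4 ≡ 4 (mod 21), yet 2 ≡ 2 (mod 7), not 5.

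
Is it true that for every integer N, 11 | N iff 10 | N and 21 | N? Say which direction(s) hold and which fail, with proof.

Both directions fail.

[⇒] This fails: take N = 11. Certainly 11 ∣ 11, but 10 ∤ 11.

[⇐] This fails: take N = 210. Both 10 ∣ 210 and 21 ∣ 210, yet 210 is not a multiple of 11 (since 210 = 19·11 + 1), so 11 ∤ 210.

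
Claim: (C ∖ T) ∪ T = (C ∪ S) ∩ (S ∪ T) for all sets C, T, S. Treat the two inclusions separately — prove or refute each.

(⟹) This inclusion fails. Take C = {1}, T = ∅, S = ∅; then 1 ∈ (C ∖ T) ∪ T but 1 ∉ (C ∪ S) ∩ (S ∪ T).

(⟸) This inclusion fails. Take C = ∅, T = ∅, S = {1}; then 1 ∈ (C ∪ S) ∩ (S ∪ T) but 1 ∉ (C ∖ T) ∪ T.

Neither inclusion holds.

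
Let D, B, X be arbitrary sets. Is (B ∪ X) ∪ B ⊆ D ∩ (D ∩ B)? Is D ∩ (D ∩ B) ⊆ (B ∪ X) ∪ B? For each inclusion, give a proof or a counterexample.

The sets are not equal: only the reverse inclusion holds.

(⊇) Let x ∈ D ∩ (D ∩ B). Then either x ∈ D ∩ B and x ∉ X; or x ∈ D ∩ B ∩ X. In each case x ∈ (B ∪ X) ∪ B, so D ∩ (D ∩ B) ⊆ (B ∪ X) ∪ B.

(⊆) This inclusion fails. Take D = ∅, B = {1}, X = ∅; then 1 ∈ (B ∪ X) ∪ B but 1 ∉ D ∩ (D ∩ B).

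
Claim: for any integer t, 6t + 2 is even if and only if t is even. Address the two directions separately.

(⇒) fails; (⇐) holds.

(⇒) This fails: take t = 1. Then 6t + 2 = 8, which is even, yet t = 1 is odd, not even.

(⇐) Suppose t is even. Since 6 is even, 6t is even for every t, so 6t + 2 has the same parity as 2, which is even. Hence 6t + 2 is even.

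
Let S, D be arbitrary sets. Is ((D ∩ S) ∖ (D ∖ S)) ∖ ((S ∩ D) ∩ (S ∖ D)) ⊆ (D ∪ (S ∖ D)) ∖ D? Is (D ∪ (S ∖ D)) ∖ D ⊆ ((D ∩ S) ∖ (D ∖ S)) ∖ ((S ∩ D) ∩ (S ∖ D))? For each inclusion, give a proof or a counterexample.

(⊆) fails and (⊇) fails.

(⟹) This inclusion fails. Take S = {1}, D = {1}; then 1 ∈ ((D ∩ S) ∖ (D ∖ S)) ∖ ((S ∩ D) ∩ (S ∖ D)) but 1 ∉ (D ∪ (S ∖ D)) ∖ D.

(⟸) This inclusion fails. Take S = {1}, D = ∅; then 1 ∈ (D ∪ (S ∖ D)) ∖ D but 1 ∉ ((D ∩ S) ∖ (D ∖ S)) ∖ ((S ∩ D) ∩ (S ∖ D)).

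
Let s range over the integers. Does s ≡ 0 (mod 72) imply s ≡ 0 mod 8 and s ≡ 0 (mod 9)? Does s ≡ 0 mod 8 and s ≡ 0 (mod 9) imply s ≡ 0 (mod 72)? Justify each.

Both directions hold; the statement is true.

[⇒] Suppose s ≡ 0 (mod 72); write s = 72j + 0. Since 8 ∣ 72, reducing mod 8 gives s ≡ 0 (mod 8); since 9 ∣ 72, reducing mod 9 gives s ≡ 0 (mod 9).

[⇐] Conversely, if s ≡ 0 (mod 8) and s ≡ 0 (mod 9), then by the Chinese remainder theorem s ≡ 0 (mod 72). This is exactly s ≡ 0 (mod 72).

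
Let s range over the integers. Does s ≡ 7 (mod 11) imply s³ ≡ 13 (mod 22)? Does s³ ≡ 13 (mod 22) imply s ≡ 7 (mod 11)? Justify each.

Not equivalent: only (⇐) holds.

(⇒) This fails: take s = 18. Then 18 ≡ 7 (mod 11), but 18³ = 5832 ≡ 2 (mod 22), not 13.

(⇐) Conversely, the residues r modulo 22 with r³ ≡ 13 (mod 22) are exactly {7}, and each is ≡ 7 (mod 11).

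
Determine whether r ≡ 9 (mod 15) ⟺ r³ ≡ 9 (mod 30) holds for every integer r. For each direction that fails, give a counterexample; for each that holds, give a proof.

Forward direction. This fails: take r = 24. Then 24 ≡ 9 (mod 15), but 24³ = 13824 ≡ 24 (mod 30), not 9.

Converse. The residues r modulo 30 with r³ ≡ 9 (mod 30) are exactly {9}, and each is ≡ 9 (mod 15).

Only the reverse direction holds.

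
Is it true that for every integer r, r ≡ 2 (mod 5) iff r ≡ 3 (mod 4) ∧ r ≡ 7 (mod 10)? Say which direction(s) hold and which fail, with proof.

Only the converse holds.

(⇒) This fails: r = 17 gives 17 ≡ 2 (mod 5) but 17 ≡ 1 (mod 4), so the conjunction on the right does not hold.

(⇐) Conversely, if r ≡ 3 (mod 4) and r ≡ 7 (mod 10), then by the Chinese remainder theorem r ≡ 7 (mod 20). Since 7 ≡ 2 (mod 5) and 5 ∣ 20, we get r ≡ 2 (mod 5).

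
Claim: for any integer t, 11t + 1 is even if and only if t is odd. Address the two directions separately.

Equivalent; both directions hold.

(⟹) Suppose 11t + 1 is even. Since 11 is odd, 11t and t have the same parity, so 11t + 1 ≡ t + 1 (mod 2). As 1 is odd, 11t + 1 is even exactly when t is odd. Thus t is odd.

(⟸) Conversely, suppose t is odd; write t = 2j + 1. Then 11t + 1 = 11·(2j + 1) + 1 = 2·11j + 12, which is even.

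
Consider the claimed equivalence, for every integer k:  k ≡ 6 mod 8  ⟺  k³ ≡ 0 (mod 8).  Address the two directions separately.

The forward direction holds; the converse fails.

(⟸) This fails: take k = 0. Then 0³ = 0 ≡ 0 (mod 8), yet 0 ≡ 0 (mod 8), not 6.

(⟹) Suppose k ≡ 6 mod 8. Write k = 8j + 6. Then (8j + 6)³ = 512j³ + 1152j² + 864j + 216 = 8(64j³ + 144j² + 108j + 27) + 0, so k³ ≡ 0 (mod 8).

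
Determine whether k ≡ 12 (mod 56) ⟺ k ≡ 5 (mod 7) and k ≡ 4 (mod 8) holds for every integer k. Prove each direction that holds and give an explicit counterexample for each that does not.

[⇐] If k ≡ 5 (mod 7) and k ≡ 4 (mod 8), then by the Chinese remainder theorem k ≡ 12 (mod 56). This is exactly k ≡ 12 (mod 56).

[⇒] Suppose k ≡ 12 (mod 56); write k = 56j + 12. Since 7 ∣ 56, reducing mod 7 gives k ≡ 12 ≡ 5 (mod 7); since 8 ∣ 56, reducing mod 8 gives k ≡ 12 ≡ 4 (mod 8).

Equivalent; both directions hold.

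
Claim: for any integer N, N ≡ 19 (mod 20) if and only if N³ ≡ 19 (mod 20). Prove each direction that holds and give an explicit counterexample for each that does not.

Equivalent; both directions hold.

[⇒] Suppose N ≡ 19 (mod 20). Write N = 20j + 19. Then (20j + 19)³ = 8000j³ + 22800j² + 21660j + 6859 = 20(400j³ + 1140j² + 1083j + 342) + 19, so N³ ≡ 19 (mod 20).

[⇐] Conversely, suppose N³ ≡ 19 (mod 20). The only residue r in {0, …, 19} with r³ ≡ 19 (mod 20) is r = 19, so N ≡ 19 (mod 20).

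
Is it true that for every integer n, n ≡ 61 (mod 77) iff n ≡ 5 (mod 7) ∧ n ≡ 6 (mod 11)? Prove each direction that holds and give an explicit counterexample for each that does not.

Both directions hold.

Forward direction. Suppose n ≡ 61 (mod 77); write n = 77j + 61. Since 7 ∣ 77, reducing mod 7 gives n ≡ 61 ≡ 5 (mod 7); since 11 ∣ 77, reducing mod 11 gives n ≡ 61 ≡ 6 (mod 11).

Converse. If n ≡ 5 (mod 7) and n ≡ 6 (mod 11), then by the Chinese remainder theorem n ≡ 61 (mod 77). This is exactly n ≡ 61 (mod 77).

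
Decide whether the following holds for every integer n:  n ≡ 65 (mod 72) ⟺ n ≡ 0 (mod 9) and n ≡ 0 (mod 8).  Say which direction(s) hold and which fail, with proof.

Forward direction. This fails: n = 65 gives 65 ≡ 65 (mod 72) but 65 ≡ 2 (mod 9), so the conjunction on the right does not hold.

Converse. This fails: n = 0 satisfies both congruences on the right (0 ≡ 0 mod 9 and 0 ≡ 0 mod 8) yet 0 ≡ 0 (mod 72), not 65.

Neither direction holds.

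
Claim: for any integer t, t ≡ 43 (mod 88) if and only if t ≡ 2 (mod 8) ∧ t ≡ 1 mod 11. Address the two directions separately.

Neither implication holds.

(⇒) This fails: t = 43 gives 43 ≡ 43 (mod 88) but 43 ≡ 3 (mod 8), so the conjunction on the right does not hold.

(⇐) This fails: t = 34 satisfies both congruences on the right (34 ≡ 2 mod 8 and 34 ≡ 1 mod 11) yet 34 ≡ 34 (mod 88), not 43.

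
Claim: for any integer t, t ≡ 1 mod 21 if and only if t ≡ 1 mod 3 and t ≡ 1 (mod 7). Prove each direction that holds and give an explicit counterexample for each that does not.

The biconditional holds.

[⇒] Suppose t ≡ 1 (mod 21); write t = 21j + 1. Since 3 ∣ 21, reducing mod 3 gives t ≡ 1 (mod 3); since 7 ∣ 21, reducing mod 7 gives t ≡ 1 (mod 7).

[⇐] Conversely, if t ≡ 1 (mod 3) and t ≡ 1 (mod 7), then by the Chinese remainder theorem t ≡ 1 (mod 21). This is exactly t ≡ 1 (mod 21).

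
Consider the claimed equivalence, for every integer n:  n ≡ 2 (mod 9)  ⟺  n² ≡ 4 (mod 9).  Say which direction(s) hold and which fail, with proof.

Converse. This fails: take n = 7. Then 7² = 49 ≡ 4 (mod 9), yet 7 ≡ 7 (mod 9), not 2.

Forward direction. Suppose n ≡ 2 (mod 9). Write n = 9j + 2. Then (9j + 2)² = 81j² + 36j + 4 = 9(9j² + 4j) + 4, so n² ≡ 4 (mod 9).

(⇒) holds; (⇐) fails.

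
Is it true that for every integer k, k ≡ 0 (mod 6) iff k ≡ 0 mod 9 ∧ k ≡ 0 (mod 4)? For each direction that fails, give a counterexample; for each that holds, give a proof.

Forward direction. This fails: k = 6 gives 6 ≡ 0 (mod 6) but 6 ≡ 6 (mod 9), so the conjunction on the right does not hold.

Converse. If k ≡ 0 (mod 9) and k ≡ 0 (mod 4), then by the Chinese remainder theorem k ≡ 0 (mod 36). Since 0 ≡ 0 (mod 6) and 6 ∣ 36, we get k ≡ 0 (mod 6).

Only the reverse direction holds.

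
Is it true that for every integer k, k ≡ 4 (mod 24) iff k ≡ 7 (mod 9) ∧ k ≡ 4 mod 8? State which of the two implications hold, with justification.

Forward direction. This fails: k = 4 gives 4 ≡ 4 (mod 24) but 4 ≡ 4 (mod 9), so the conjunction on the right does not hold.

Converse. If k ≡ 7 (mod 9) and k ≡ 4 (mod 8), then by the Chinese remainder theorem k ≡ 52 (mod 72). Since 52 ≡ 4 (mod 24) and 24 ∣ 72, we get k ≡ 4 (mod 24).

Only the converse holds.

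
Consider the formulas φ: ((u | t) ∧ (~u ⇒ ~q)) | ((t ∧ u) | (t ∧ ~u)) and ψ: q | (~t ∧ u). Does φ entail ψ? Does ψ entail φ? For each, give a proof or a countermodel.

Forward direction. This fails. Under t = T, u = F, q = F, the left side is true but the right side is false.

Converse. This fails. Under t = F, u = F, q = T, the left side is false but the right side is true.

Neither implication holds.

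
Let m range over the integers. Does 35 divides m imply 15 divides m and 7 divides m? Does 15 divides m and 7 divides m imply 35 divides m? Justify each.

Not equivalent: only (⇐) holds.

(→) This fails: take m = 35. Certainly 35 ∣ 35, but 15 ∤ 35.

(←) Suppose 15 ∣ m and 7 ∣ m. Any common multiple of 15 and 7 is a multiple of their lcm; here gcd(15, 7) = 1, so lcm(15, 7) = 15·7 = 105, so 105 ∣ m. Since 35 ∣ 105, it follows that 35 ∣ m.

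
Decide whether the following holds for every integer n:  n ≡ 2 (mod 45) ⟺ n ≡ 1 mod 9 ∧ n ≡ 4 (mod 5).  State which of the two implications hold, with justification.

Neither direction holds.

Forward direction. This fails: n = 2 gives 2 ≡ 2 (mod 45) but 2 ≡ 2 (mod 9), so the conjunction on the right does not hold.

Converse. This fails: n = 19 satisfies both congruences on the right (19 ≡ 1 mod 9 and 19 ≡ 4 mod 5) yet 19 ≡ 19 (mod 45), not 2.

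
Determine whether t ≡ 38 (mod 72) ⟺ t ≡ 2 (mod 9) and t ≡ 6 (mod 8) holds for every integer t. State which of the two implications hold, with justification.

(→) Suppose t ≡ 38 (mod 72); write t = 72j + 38. Since 9 ∣ 72, reducing mod 9 gives t ≡ 38 ≡ 2 (mod 9); since 8 ∣ 72, reducing mod 8 gives t ≡ 38 ≡ 6 (mod 8).

(←) Conversely, if t ≡ 2 (mod 9) and t ≡ 6 (mod 8), then by the Chinese remainder theorem t ≡ 38 (mod 72). This is exactly t ≡ 38 (mod 72).

Both directions hold; the statement is true.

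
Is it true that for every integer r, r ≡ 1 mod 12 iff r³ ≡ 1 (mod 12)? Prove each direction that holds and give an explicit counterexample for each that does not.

[⇒] Suppose r ≡ 1 mod 12. Write r = 12j + 1. Then (12j + 1)³ = 1728j³ + 432j² + 36j + 1 = 12(144j³ + 36j² + 3j) + 1, so r³ ≡ 1 (mod 12).

[⇐] Conversely, suppose r³ ≡ 1 (mod 12). The only residue r in {0, …, 11} with r³ ≡ 1 (mod 12) is r = 1, so r ≡ 1 (mod 12).

Both directions hold.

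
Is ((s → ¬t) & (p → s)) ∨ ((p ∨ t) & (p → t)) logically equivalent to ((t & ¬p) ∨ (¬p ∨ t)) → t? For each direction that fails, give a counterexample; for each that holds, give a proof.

(→) This fails. Under s = F, p = F, t = F, the left side is true but the right side is false.

(←) This fails. Under s = F, p = T, t = F, the left side is false but the right side is true.

Neither direction holds.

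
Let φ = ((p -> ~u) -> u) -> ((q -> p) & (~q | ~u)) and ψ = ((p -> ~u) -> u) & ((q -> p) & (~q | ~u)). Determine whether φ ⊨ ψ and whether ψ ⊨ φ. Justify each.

Only the reverse direction holds.

(⇐) Assume the antecedent. If p is true, the antecedent forces (p = T, u = T, q = F), and the consequent holds there. If p is false, the antecedent forces (p = F, u = T, q = F), and the consequent holds there. Either way the consequent holds.

(⇒) This fails. Under p = F, u = F, q = F, the left side is true but the right side is false.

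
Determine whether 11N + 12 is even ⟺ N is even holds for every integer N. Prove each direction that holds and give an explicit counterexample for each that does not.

Forward direction. Suppose 11N + 12 is even. Since 11 is odd, 11N and N have the same parity, so 11N + 12 ≡ N + 12 (mod 2). As 12 is even, 11N + 12 is even exactly when N is even. Thus N is even.

Converse. Suppose N is even; write N = 2j. Then 11N + 12 = 11·(2j) + 12 = 2·11j + 12, which is even.

The biconditional holds.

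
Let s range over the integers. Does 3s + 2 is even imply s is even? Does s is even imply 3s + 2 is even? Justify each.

Both directions hold; the statement is true.

[⇒] Suppose 3s + 2 is even. Since 3 is odd, 3s and s have the same parity, so 3s + 2 ≡ s + 2 (mod 2). As 2 is even, 3s + 2 is even exactly when s is even. Thus s is even.

[⇐] Conversely, suppose s is even; write s = 2j. Then 3s + 2 = 3·(2j) + 2 = 2·3j + 2, which is even.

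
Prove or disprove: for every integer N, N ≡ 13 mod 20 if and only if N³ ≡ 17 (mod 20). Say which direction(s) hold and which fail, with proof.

The biconditional holds.

Converse. Suppose N³ ≡ 17 (mod 20). The only residue r in {0, …, 19} with r³ ≡ 17 (mod 20) is r = 13, so N ≡ 13 (mod 20).

Forward direction. Suppose N ≡ 13 mod 20. Write N = 20j + 13. Then (20j + 13)³ = 8000j³ + 15600j² + 10140j + 2197 = 20(400j³ + 780j² + 507j + 109) + 17, so N³ ≡ 17 (mod 20).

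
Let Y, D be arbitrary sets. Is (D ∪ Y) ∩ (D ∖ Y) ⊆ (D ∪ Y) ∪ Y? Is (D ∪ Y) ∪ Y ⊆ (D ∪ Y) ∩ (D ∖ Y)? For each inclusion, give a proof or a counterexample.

(⟸) This inclusion fails. Take Y = {1}, D = ∅; then 1 ∈ (D ∪ Y) ∪ Y but 1 ∉ (D ∪ Y) ∩ (D ∖ Y).

(⟹) Let x ∈ (D ∪ Y) ∩ (D ∖ Y). Then x ∈ D and x ∉ Y, from which x ∈ (D ∪ Y) ∪ Y.

Only the forward inclusion holds.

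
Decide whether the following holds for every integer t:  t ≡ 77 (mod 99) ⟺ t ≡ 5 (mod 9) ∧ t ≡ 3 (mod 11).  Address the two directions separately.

Neither implication holds.

Forward direction. This fails: t = 77 gives 77 ≡ 77 (mod 99) but 77 ≡ 0 (mod 11), so the conjunction on the right does not hold.

Converse. This fails: t = 14 satisfies both congruences on the right (14 ≡ 5 mod 9 and 14 ≡ 3 mod 11) yet 14 ≡ 14 (mod 99), not 77.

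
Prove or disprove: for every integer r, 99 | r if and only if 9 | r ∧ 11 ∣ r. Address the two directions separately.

Both directions hold; the statement is true.

(→) If 99 ∣ r, write r = 99q. Since 99 = 11·9, r = 9·(11q), so 9 ∣ r; and since 99 = 9·11, r = 11·(9q), so 11 ∣ r.

(←) Suppose 9 ∣ r and 11 ∣ r. Any common multiple of 9 and 11 is a multiple of their lcm; here gcd(9, 11) = 1, so lcm(9, 11) = 9·11 = 99, so 99 ∣ r.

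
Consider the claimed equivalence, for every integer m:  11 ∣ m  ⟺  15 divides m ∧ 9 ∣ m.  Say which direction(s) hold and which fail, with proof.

Both directions fail.

Forward direction. This fails: take m = 11. Certainly 11 ∣ 11, but 15 ∤ 11.

Converse. This fails: take m = 45. Both 15 ∣ 45 and 9 ∣ 45, yet 45 is not a multiple of 11 (since 45 = 4·11 + 1), so 11 ∤ 45.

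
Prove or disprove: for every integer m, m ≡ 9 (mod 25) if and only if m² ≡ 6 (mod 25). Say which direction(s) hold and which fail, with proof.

(⇒) holds; (⇐) fails.

(←) This fails: take m = 16. Then 16² = 256 ≡ 6 (mod 25), yet 16 ≡ 16 (mod 25), not 9.

(→) Suppose m ≡ 9 (mod 25). Write m = 25j + 9. Then (25j + 9)² = 625j² + 450j + 81 = 25(25j² + 18j + 3) + 6, so m² ≡ 6 (mod 25).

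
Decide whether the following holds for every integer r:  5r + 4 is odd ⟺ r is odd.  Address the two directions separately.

(⇒) Suppose 5r + 4 is odd. Since 5 is odd, 5r and r have the same parity, so 5r + 4 ≡ r + 4 (mod 2). As 4 is even, 5r + 4 is odd exactly when r is odd. Thus r is odd.

(⇐) Conversely, suppose r is odd; write r = 2j + 1. Then 5r + 4 = 5·(2j + 1) + 4 = 2·5j + 9, which is odd.

Equivalent; both directions hold.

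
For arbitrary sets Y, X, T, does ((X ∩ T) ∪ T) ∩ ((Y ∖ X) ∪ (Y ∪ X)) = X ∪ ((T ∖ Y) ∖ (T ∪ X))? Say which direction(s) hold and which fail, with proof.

Forward inclusion. This inclusion fails. Take Y = {1}, X = ∅, T = {1}; then 1 ∈ ((X ∩ T) ∪ T) ∩ ((Y ∖ X) ∪ (Y ∪ X)) but 1 ∉ X ∪ ((T ∖ Y) ∖ (T ∪ X)).

Reverse inclusion. This inclusion fails. Take Y = ∅, X = {1}, T = ∅; then 1 ∈ X ∪ ((T ∖ Y) ∖ (T ∪ X)) but 1 ∉ ((X ∩ T) ∪ T) ∩ ((Y ∖ X) ∪ (Y ∪ X)).

(⊆) fails and (⊇) fails.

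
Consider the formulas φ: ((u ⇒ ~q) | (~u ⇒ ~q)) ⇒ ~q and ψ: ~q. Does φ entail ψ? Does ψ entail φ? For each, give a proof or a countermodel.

Forward direction. Assume the antecedent. If q is true, the antecedent cannot hold. If q is false, ~q reduces to true regardless of the other variables. Either way ~q holds.

Converse. Assume the antecedent. If q is true, the antecedent cannot hold. If q is false, ((u ⇒ ~q) | (~u ⇒ ~q)) ⇒ ~q reduces to true regardless of the other variables. Either way ((u ⇒ ~q) | (~u ⇒ ~q)) ⇒ ~q holds.

Both directions hold; the statement is true.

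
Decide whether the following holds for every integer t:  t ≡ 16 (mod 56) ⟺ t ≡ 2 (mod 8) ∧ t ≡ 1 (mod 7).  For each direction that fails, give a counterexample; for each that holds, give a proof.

(→) This fails: t = 16 gives 16 ≡ 16 (mod 56) but 16 ≡ 0 (mod 8), so the conjunction on the right does not hold.

(←) This fails: t = 50 satisfies both congruences on the right (50 ≡ 2 mod 8 and 50 ≡ 1 mod 7) yet 50 ≡ 50 (mod 56), not 16.

Neither direction holds.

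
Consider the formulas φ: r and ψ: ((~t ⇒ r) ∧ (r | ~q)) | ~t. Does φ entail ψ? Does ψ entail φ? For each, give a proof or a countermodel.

(→) Assume the antecedent. If r is true, ((~t ⇒ r) ∧ (r | ~q)) | ~t reduces to true regardless of the other variables. If r is false, the antecedent cannot hold. Either way ((~t ⇒ r) ∧ (r | ~q)) | ~t holds.

(←) This fails. Under r = F, q = F, t = F, the left side is false but the right side is true.

Only the forward direction holds.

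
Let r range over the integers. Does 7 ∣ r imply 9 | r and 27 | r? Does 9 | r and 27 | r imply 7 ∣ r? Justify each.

Forward direction. This fails: take r = 7. Certainly 7 ∣ 7, but 9 ∤ 7.

Converse. This fails: take r = 27. Both 9 ∣ 27 and 27 ∣ 27, yet 27 is not a multiple of 7 (since 27 = 3·7 + 6), so 7 ∤ 27.

Neither direction holds.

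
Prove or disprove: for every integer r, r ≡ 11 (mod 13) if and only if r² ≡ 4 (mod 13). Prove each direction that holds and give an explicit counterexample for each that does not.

(←) This fails: take r = 2. Then 2² = 4 ≡ 4 (mod 13), yet 2 ≡ 2 (mod 13), not 11.

(→) Suppose r ≡ 11 (mod 13). Write r = 13j + 11. Then (13j + 11)² = 169j² + 286j + 121 = 13(13j² + 22j + 9) + 4, so r² ≡ 4 (mod 13).

Not equivalent: only (⇒) holds.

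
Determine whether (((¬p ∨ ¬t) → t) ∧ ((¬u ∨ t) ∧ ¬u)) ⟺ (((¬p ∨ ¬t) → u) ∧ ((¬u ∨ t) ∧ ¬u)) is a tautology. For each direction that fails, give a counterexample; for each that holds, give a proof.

The forward direction fails; the converse holds.

(⇒) This fails. Under u = F, t = T, p = F, the left side is true but the right side is false.

(⇐) Assume the antecedent. If u is true, the antecedent cannot hold. If u is false, the antecedent forces (u = F, t = T, p = T), and the consequent holds there. Either way the consequent holds.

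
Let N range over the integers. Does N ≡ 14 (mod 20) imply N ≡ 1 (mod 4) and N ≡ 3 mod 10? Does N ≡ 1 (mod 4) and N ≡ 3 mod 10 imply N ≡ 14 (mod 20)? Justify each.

(⟹) This fails: N = 14 gives 14 ≡ 14 (mod 20) but 14 ≡ 2 (mod 4), so the conjunction on the right does not hold.

(⟸) This fails: N = 13 satisfies both congruences on the right (13 ≡ 1 mod 4 and 13 ≡ 3 mod 10) yet 13 ≡ 13 (mod 20), not 14.

(⇒) fails and (⇐) fails.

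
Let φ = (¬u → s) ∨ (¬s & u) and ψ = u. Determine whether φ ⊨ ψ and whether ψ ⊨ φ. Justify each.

(⟹) This fails. Under s = T, u = F, the left side is true but the right side is false.

(⟸) Assume the antecedent. If s is true, (¬u → s) ∨ (¬s & u) reduces to true regardless of the other variables. If s is false, the antecedent forces (s = F, u = T), and (¬u → s) ∨ (¬s & u) holds there. Either way (¬u → s) ∨ (¬s & u) holds.

Only the reverse direction holds.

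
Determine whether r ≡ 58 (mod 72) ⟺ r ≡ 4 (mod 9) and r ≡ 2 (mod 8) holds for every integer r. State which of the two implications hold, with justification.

[⇐] If r ≡ 4 (mod 9) and r ≡ 2 (mod 8), then by the Chinese remainder theorem r ≡ 58 (mod 72). This is exactly r ≡ 58 (mod 72).

[⇒] Suppose r ≡ 58 (mod 72); write r = 72j + 58. Since 9 ∣ 72, reducing mod 9 gives r ≡ 58 ≡ 4 (mod 9); since 8 ∣ 72, reducing mod 8 gives r ≡ 58 ≡ 2 (mod 8).

Both implications hold.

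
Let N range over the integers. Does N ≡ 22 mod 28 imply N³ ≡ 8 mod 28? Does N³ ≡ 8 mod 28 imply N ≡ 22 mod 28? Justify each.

Not equivalent: only (⇒) holds.

Forward direction. Suppose N ≡ 22 mod 28. Write N = 28j + 22. Then (28j + 22)³ = 21952j³ + 51744j² + 40656j + 10648 = 28(784j³ + 1848j² + 1452j + 380) + 8, so N³ ≡ 8 (mod 28).

Converse. This fails: take N = 2. Then 2³ = 8 ≡ 8 (mod 28), yet 2 ≡ 2 (mod 28), not 22.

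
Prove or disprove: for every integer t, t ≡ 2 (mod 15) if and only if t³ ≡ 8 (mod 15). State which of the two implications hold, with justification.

[⇐] Suppose t³ ≡ 8 (mod 15). The only residue r in {0, …, 14} with r³ ≡ 8 (mod 15) is r = 2, so t ≡ 2 (mod 15).

[⇒] Suppose t ≡ 2 (mod 15). Write t = 15j + 2. Then (15j + 2)³ = 3375j³ + 1350j² + 180j + 8 = 15(225j³ + 90j² + 12j) + 8, so t³ ≡ 8 (mod 15).

Both implications hold.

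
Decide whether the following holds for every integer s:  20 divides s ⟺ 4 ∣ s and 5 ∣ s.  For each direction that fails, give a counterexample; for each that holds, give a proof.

Both implications hold.

(→) If 20 ∣ s, write s = 20q. Since 20 = 5·4, s = 4·(5q), so 4 ∣ s; and since 20 = 4·5, s = 5·(4q), so 5 ∣ s.

(←) Suppose 4 ∣ s and 5 ∣ s. Any common multiple of 4 and 5 is a multiple of their lcm; here gcd(4, 5) = 1, so lcm(4, 5) = 4·5 = 20, so 20 ∣ s.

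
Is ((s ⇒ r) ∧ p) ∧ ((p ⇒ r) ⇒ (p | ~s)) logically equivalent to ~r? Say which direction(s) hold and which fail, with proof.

(⇒) This fails. Under s = F, r = T, p = T, the left side is true but the right side is false.

(⇐) This fails. Under s = F, r = F, p = F, the left side is false but the right side is true.

Both directions fail.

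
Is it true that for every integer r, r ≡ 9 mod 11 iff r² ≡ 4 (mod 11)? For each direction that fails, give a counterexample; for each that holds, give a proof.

[⇒] Suppose r ≡ 9 mod 11. Write r = 11j + 9. Then (11j + 9)² = 121j² + 198j + 81 = 11(11j² + 18j + 7) + 4, so r² ≡ 4 (mod 11).

[⇐] This fails: take r = 2. Then 2² = 4 ≡ 4 (mod 11), yet 2 ≡ 2 (mod 11), not 9.

Not equivalent: only (⇒) holds.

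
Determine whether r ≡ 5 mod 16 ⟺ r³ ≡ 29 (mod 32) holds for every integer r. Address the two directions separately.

Only the reverse direction holds.

[⇒] This fails: take r = 21. Then 21 ≡ 5 (mod 16), but 21³ = 9261 ≡ 13 (mod 32), not 29.

[⇐] Conversely, the residues r modulo 32 with r³ ≡ 29 (mod 32) are exactly {5}, and each is ≡ 5 (mod 16).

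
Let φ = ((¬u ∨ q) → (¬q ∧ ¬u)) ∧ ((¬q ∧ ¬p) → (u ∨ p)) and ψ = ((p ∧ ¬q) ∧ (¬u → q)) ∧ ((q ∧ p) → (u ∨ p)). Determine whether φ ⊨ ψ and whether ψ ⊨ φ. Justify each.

(⇒) This fails. Under q = F, u = T, p = F, the left side is true but the right side is false.

(⇐) Assume the antecedent. If q is true, the antecedent cannot hold. If q is false, the antecedent forces (q = F, u = T, p = T), and the consequent holds there. Either way the consequent holds.

Only the reverse direction holds.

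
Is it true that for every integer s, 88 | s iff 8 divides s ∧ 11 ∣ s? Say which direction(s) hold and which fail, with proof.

The biconditional holds.

(⇒) If 88 ∣ s, write s = 88q. Since 88 = 11·8, s = 8·(11q), so 8 ∣ s; and since 88 = 8·11, s = 11·(8q), so 11 ∣ s.

(⇐) Suppose 8 ∣ s and 11 ∣ s. Any common multiple of 8 and 11 is a multiple of their lcm; here gcd(8, 11) = 1, so lcm(8, 11) = 8·11 = 88, so 88 ∣ s.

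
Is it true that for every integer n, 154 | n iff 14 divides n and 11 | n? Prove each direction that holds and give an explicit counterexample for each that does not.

(⇐) Suppose 14 ∣ n and 11 ∣ n. Any common multiple of 14 and 11 is a multiple of their lcm; here gcd(14, 11) = 1, so lcm(14, 11) = 14·11 = 154, so 154 ∣ n.

(⇒) If 154 ∣ n, write n = 154q. Since 154 = 11·14, n = 14·(11q), so 14 ∣ n; and since 154 = 14·11, n = 11·(14q), so 11 ∣ n.

Both directions hold.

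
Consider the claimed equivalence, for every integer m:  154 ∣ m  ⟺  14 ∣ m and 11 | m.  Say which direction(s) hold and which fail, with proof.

[⇒] If 154 ∣ m, write m = 154q. Since 154 = 11·14, m = 14·(11q), so 14 ∣ m; and since 154 = 14·11, m = 11·(14q), so 11 ∣ m.

[⇐] Suppose 14 ∣ m and 11 ∣ m. Any common multiple of 14 and 11 is a multiple of their lcm; here gcd(14, 11) = 1, so lcm(14, 11) = 14·11 = 154, so 154 ∣ m.

Both implications hold.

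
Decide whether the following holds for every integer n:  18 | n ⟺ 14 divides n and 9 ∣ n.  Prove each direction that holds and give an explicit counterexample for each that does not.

(⟹) This fails: take n = 18. Certainly 18 ∣ 18, but 14 ∤ 18.

(⟸) Suppose 14 ∣ n and 9 ∣ n. Any common multiple of 14 and 9 is a multiple of their lcm; here gcd(14, 9) = 1, so lcm(14, 9) = 14·9 = 126, so 126 ∣ n. Since 18 ∣ 126, it follows that 18 ∣ n.

Only the reverse direction holds.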